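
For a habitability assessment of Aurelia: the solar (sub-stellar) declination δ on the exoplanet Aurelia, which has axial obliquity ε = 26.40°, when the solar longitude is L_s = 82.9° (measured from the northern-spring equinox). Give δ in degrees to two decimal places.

sin δ = sin ε · sin L_s = sin 26.40° × sin 82.9° = 0.441226.
δ = arcsin(0.441226) = +26.18°.

δ = +26.18°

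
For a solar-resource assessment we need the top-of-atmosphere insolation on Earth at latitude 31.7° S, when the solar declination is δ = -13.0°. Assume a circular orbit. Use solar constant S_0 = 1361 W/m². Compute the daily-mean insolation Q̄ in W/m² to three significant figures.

Q̄ ≈ 443 W/m²

cos h₀ = −tan(-31.7°) tan(-13.000°) = -0.1426, h₀ = 1.7139 rad.
Bracket: h₀ sin ϕ sin δ + cos ϕ cos δ sin h₀ = 1.7139×-0.52547×-0.22495 + 0.85081×0.97437×0.98978 = 0.202591 + 0.820531 = 1.023122.
Q̄ = (S_0/π) × [bracket] = (1361/π) × 1.023122 = 443.2 W/m².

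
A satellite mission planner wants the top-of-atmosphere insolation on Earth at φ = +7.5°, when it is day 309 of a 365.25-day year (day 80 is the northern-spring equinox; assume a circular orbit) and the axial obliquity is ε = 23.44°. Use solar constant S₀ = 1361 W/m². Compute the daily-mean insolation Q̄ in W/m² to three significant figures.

Q̄ ≈ 387 W/m²

Solar longitude: λ_s = 360° × (309 − 80)/365.25 = 225.708°.
sin δ = sin 23.44° × sin 225.708° = -0.28474, so δ = -16.543°.
cos H₀ = −tan(+7.5°) tan(-16.543°) = 0.0391, H₀ = 1.5317 rad.
Bracket: H₀ sin φ sin δ + cos φ cos δ sin H₀ = 1.5317×0.13053×-0.28474 + 0.99144×0.95861×0.99924 = -0.056929 + 0.949682 = 0.892753.
Q̄ = (S₀/π) × [bracket] = (1361/π) × 0.892753 = 386.8 W/m².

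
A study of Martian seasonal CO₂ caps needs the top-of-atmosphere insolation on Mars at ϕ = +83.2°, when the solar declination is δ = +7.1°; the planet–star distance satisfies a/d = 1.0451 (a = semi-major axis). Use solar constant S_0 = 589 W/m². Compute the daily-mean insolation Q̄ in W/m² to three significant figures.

cos h₀ = −tan(+83.2°) tan(+7.100°) = -1.0446 ≤ −1 ⇒ polar day, h₀ = π.
Bracket: h₀ sin ϕ sin δ + cos ϕ cos δ sin h₀ = 3.1416×0.99297×0.12360 + 0.11840×0.99233×0.00000 = 0.385572 + 0.000000 = 0.385572.
Inverse-square distance factor (a/d)² = 1.0451² = 1.092234.
Q̄ = (S_0/π) × 1.092234 × [bracket] = (589/π) × 1.092234 × 0.385572 = 78.96 W/m².

Q̄ ≈ 79.0 W/m²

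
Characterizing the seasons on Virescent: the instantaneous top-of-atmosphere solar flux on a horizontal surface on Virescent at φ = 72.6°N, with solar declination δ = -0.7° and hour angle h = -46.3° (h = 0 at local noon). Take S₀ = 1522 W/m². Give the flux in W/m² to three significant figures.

297 W/m²

cos θ_z = sin φ sin δ + cos φ cos δ cos h = -0.011658 + 0.206587 = 0.194929.
Flux = S₀ · cos θ_z = 1522 × 0.194929 = 296.7 W/m².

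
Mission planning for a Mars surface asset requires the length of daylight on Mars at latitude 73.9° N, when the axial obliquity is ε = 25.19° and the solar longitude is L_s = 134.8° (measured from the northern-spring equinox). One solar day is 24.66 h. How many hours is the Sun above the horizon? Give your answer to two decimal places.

24.66 h

Solar declination: sin δ = sin ε · sin L_s = sin 25.19° × sin 134.8° = 0.30201, so δ = +17.578°.
Sunrise equation: cos h₀ = −tan ϕ · tan δ = -1.0976 ≤ −1, so the Sun never sets (polar day) and h₀ = π.
Daylight = 2h₀/(2π) × 24.66 h = (3.1416/π) × 24.66 = 24.66 h.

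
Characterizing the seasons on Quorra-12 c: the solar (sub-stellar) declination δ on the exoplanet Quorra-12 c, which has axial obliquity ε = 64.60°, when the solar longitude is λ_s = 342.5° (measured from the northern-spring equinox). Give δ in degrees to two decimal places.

δ = -15.76°

sin δ = sin ε · sin λ_s = sin 64.60° × sin 342.5° = -0.271638.
δ = arcsin(-0.271638) = -15.76°.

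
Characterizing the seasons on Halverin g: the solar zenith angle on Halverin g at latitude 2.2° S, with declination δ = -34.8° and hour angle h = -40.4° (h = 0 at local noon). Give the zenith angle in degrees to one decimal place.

θ_z = 49.7°

cos θ_z = sin ϕ sin δ + cos ϕ cos δ cos h = 0.021908 + 0.624876 = 0.646784.
θ_z = arccos(0.646784) = 49.7°.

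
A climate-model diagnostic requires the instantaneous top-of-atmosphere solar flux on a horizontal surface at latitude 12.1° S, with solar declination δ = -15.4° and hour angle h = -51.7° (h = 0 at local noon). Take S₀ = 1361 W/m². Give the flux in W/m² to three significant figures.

871 W/m²

cos θ_z = sin φ sin δ + cos φ cos δ cos h = 0.055665 + 0.584251 = 0.639916.
Flux = S₀ · cos θ_z = 1361 × 0.639916 = 870.9 W/m².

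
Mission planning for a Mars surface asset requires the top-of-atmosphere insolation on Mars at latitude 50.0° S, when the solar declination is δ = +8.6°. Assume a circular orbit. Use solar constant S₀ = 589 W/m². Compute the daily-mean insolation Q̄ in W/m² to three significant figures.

cos H₀ = −tan(-50.0°) tan(+8.600°) = 0.1802, H₀ = 1.3896 rad.
Bracket: H₀ sin φ sin δ + cos φ cos δ sin H₀ = 1.3896×-0.76604×0.14954 + 0.64279×0.98876×0.98362 = -0.159184 + 0.625154 = 0.465970.
Q̄ = (S₀/π) × [bracket] = (589/π) × 0.465970 = 87.36 W/m².

Q̄ ≈ 87.4 W/m²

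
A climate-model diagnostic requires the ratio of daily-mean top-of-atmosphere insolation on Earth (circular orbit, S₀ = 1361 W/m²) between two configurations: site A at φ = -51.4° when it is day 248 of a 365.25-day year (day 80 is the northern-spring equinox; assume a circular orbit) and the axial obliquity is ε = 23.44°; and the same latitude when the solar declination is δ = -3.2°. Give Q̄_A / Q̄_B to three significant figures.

Q̄_A / Q̄_B ≈ 0.727

— Configuration A (φ=-51.4°):
Solar longitude: λ_s = 360° × (248 − 80)/365.25 = 165.585°.
sin δ = sin 23.44° × sin 165.585° = 0.09903, so δ = +5.683°.
cos H₀ = −tan(-51.4°) tan(+5.683°) = 0.1247, H₀ = 1.4458 rad.
Bracket: H₀ sin φ sin δ + cos φ cos δ sin H₀ = 1.4458×-0.78152×0.09903 + 0.62388×0.99508×0.99220 = -0.111896 + 0.615968 = 0.504072.
Q̄ = (S₀/π) × [bracket] = (1361/π) × 0.504072 = 218.37 W/m².
— Configuration B (φ=-51.4°):
cos H₀ = −tan(-51.4°) tan(-3.200°) = -0.0700, H₀ = 1.6409 rad.
Bracket: H₀ sin φ sin δ + cos φ cos δ sin H₀ = 1.6409×-0.78152×-0.05582 + 0.62388×0.99844×0.99754 = 0.071583 + 0.621374 = 0.692957.
Q̄ = (S₀/π) × [bracket] = (1361/π) × 0.692957 = 300.20 W/m².
Ratio Q̄_A / Q̄_B = 218.37 / 300.20 = 0.7274.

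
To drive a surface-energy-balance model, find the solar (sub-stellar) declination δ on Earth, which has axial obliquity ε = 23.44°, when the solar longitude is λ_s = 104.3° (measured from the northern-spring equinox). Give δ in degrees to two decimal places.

sin δ = sin ε · sin λ_s = sin 23.44° × sin 104.3° = 0.385463.
δ = arcsin(0.385463) = +22.67°.

δ = +22.67°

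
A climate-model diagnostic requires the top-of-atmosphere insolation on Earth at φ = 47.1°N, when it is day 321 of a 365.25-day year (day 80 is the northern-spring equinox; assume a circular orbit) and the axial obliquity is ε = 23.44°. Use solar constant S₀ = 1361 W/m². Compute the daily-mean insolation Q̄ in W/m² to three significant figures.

Q̄ ≈ 131 W/m²

Solar longitude: λ_s = 360° × (321 − 80)/365.25 = 237.536°.
sin δ = sin 23.44° × sin 237.536° = -0.33563, so δ = -19.611°.
cos H₀ = −tan(+47.1°) tan(-19.611°) = 0.3834, H₀ = 1.1773 rad.
Bracket: H₀ sin φ sin δ + cos φ cos δ sin H₀ = 1.1773×0.73254×-0.33563 + 0.68072×0.94200×0.92358 = -0.289454 + 0.592235 = 0.302781.
Q̄ = (S₀/π) × [bracket] = (1361/π) × 0.302781 = 131.2 W/m².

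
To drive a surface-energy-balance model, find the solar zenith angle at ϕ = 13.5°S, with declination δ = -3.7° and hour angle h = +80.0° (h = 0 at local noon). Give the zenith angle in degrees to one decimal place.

θ_z = 79.4°

cos θ_z = sin ϕ sin δ + cos ϕ cos δ cos h = 0.015065 + 0.168498 = 0.183563.
θ_z = arccos(0.183563) = 79.4°.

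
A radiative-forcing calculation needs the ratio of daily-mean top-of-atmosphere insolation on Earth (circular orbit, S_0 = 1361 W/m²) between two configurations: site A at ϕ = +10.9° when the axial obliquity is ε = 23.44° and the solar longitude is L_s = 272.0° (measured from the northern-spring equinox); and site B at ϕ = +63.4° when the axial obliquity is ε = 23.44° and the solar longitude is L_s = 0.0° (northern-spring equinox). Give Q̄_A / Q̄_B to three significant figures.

— Configuration A (ϕ=+10.9°):
Solar declination: sin δ = sin ε · sin L_s = sin 23.44° × sin 272.0° = -0.39755, so δ = -23.425°.
cos h₀ = −tan(+10.9°) tan(-23.425°) = 0.0834, h₀ = 1.4873 rad.
Bracket: h₀ sin ϕ sin δ + cos ϕ cos δ sin h₀ = 1.4873×0.18910×-0.39755 + 0.98196×0.91758×0.99651 = -0.111810 + 0.897882 = 0.786072.
Q̄ = (S_0/π) × [bracket] = (1361/π) × 0.786072 = 340.54 W/m².
— Configuration B (ϕ=+63.4°):
Solar declination: sin δ = sin ε · sin L_s = sin 23.44° × sin 0.0° = 0.00000, so δ = +0.000°.
cos h₀ = −tan(+63.4°) tan(+0.000°) = -0.0000, h₀ = 1.5708 rad.
Bracket: h₀ sin ϕ sin δ + cos ϕ cos δ sin h₀ = 1.5708×0.89415×0.00000 + 0.44776×1.00000×1.00000 = 0.000000 + 0.447760 = 0.447760.
Q̄ = (S_0/π) × [bracket] = (1361/π) × 0.447760 = 193.98 W/m².
Ratio Q̄_A / Q̄_B = 340.54 / 193.98 = 1.756.

Q̄_A / Q̄_B ≈ 1.76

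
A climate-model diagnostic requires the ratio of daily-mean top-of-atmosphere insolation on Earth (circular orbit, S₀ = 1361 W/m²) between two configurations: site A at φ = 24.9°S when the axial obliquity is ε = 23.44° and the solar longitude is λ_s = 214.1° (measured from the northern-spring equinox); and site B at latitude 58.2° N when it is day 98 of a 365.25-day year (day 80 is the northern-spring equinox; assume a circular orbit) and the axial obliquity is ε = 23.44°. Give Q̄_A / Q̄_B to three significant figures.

Q̄_A / Q̄_B ≈ 1.49

— Configuration A (φ=-24.9°):
Solar declination: sin δ = sin ε · sin λ_s = sin 23.44° × sin 214.1° = -0.22302, so δ = -12.886°.
cos H₀ = −tan(-24.9°) tan(-12.886°) = -0.1062, H₀ = 1.6772 rad.
Bracket: H₀ sin φ sin δ + cos φ cos δ sin H₀ = 1.6772×-0.42104×-0.22302 + 0.90704×0.97481×0.99435 = 0.157490 + 0.879196 = 1.036686.
Q̄ = (S₀/π) × [bracket] = (1361/π) × 1.036686 = 449.11 W/m².
— Configuration B (φ=+58.2°):
Solar longitude: λ_s = 360° × (98 − 80)/365.25 = 17.741°.
sin δ = sin 23.44° × sin 17.741° = 0.12121, so δ = +6.962°.
cos H₀ = −tan(+58.2°) tan(+6.962°) = -0.1970, H₀ = 1.7690 rad.
Bracket: H₀ sin φ sin δ + cos φ cos δ sin H₀ = 1.7690×0.84989×0.12121 + 0.52696×0.99263×0.98041 = 0.182234 + 0.512829 = 0.695063.
Q̄ = (S₀/π) × [bracket] = (1361/π) × 0.695063 = 301.12 W/m².
Ratio Q̄_A / Q̄_B = 449.11 / 301.12 = 1.491.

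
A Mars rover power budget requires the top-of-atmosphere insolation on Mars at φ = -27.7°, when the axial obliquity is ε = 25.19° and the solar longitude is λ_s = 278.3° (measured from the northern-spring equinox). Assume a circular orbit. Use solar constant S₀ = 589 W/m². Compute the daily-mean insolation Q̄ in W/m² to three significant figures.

Solar declination: sin δ = sin ε · sin λ_s = sin 25.19° × sin 278.3° = -0.42116, so δ = -24.908°.
cos H₀ = −tan(-27.7°) tan(-24.908°) = -0.2438, H₀ = 1.8171 rad.
Bracket: H₀ sin φ sin δ + cos φ cos δ sin H₀ = 1.8171×-0.46484×-0.42116 + 0.88539×0.90698×0.96983 = 0.355737 + 0.778804 = 1.134541.
Q̄ = (S₀/π) × [bracket] = (589/π) × 1.134541 = 212.7 W/m².

Q̄ ≈ 213 W/m²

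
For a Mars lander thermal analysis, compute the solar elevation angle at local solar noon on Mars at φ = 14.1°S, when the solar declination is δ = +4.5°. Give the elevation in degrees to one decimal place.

At local noon the hour angle is zero, so the zenith angle equals |φ − δ| = |-14.1° − (+4.500°)| = 18.600°.
Elevation = 90° − 18.600° = 71.4°.

71.4°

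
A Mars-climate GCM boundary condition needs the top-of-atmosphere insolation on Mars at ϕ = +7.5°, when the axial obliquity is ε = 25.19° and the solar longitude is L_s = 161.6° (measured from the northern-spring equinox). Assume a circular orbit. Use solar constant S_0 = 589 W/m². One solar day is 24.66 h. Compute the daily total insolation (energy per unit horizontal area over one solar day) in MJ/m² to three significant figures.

Solar declination: sin δ = sin ε · sin L_s = sin 25.19° × sin 161.6° = 0.13435, so δ = +7.721°.
cos h₀ = −tan(+7.5°) tan(+7.721°) = -0.0178, h₀ = 1.5886 rad.
Bracket: h₀ sin ϕ sin δ + cos ϕ cos δ sin h₀ = 1.5886×0.13053×0.13435 + 0.99144×0.99093×0.99984 = 0.027859 + 0.982290 = 1.010149.
Q̄ = (S_0/π) × [bracket] = (589/π) × 1.010149 = 189.39 W/m².
Daily total = Q̄ × 24.66 h × 3600 s/h = 189.39 × 24.66 × 3600 / 10⁶ = 16.81 MJ/m².

16.8 MJ/m²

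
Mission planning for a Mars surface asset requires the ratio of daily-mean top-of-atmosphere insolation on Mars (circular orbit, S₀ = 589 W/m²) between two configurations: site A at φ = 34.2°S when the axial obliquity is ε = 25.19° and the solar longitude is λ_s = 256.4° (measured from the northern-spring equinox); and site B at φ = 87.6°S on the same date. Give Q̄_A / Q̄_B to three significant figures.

Q̄_A / Q̄_B ≈ 0.889

— Configuration A (φ=-34.2°):
Solar declination: sin δ = sin ε · sin λ_s = sin 25.19° × sin 256.4° = -0.41369, so δ = -24.437°.
cos H₀ = −tan(-34.2°) tan(-24.437°) = -0.3088, H₀ = 1.8847 rad.
Bracket: H₀ sin φ sin δ + cos φ cos δ sin H₀ = 1.8847×-0.56208×-0.41369 + 0.82708×0.91042×0.95113 = 0.438243 + 0.716192 = 1.154435.
Q̄ = (S₀/π) × [bracket] = (589/π) × 1.154435 = 216.44 W/m².
— Configuration B (φ=-87.6°):
cos H₀ = −tan(-87.6°) tan(-24.437°) = -10.8415 ≤ −1 ⇒ polar day, H₀ = π.
Bracket: H₀ sin φ sin δ + cos φ cos δ sin H₀ = 3.1416×-0.99912×-0.41369 + 0.04188×0.91042×0.00000 = 1.298505 + 0.000000 = 1.298505.
Q̄ = (S₀/π) × [bracket] = (589/π) × 1.298505 = 243.45 W/m².
Ratio Q̄_A / Q̄_B = 216.44 / 243.45 = 0.8891.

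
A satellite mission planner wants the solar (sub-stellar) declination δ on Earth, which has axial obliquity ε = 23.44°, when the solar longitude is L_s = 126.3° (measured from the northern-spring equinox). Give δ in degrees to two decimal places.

δ = +18.70°

sin δ = sin ε · sin L_s = sin 23.44° × sin 126.3° = 0.320589.
δ = arcsin(0.320589) = +18.70°.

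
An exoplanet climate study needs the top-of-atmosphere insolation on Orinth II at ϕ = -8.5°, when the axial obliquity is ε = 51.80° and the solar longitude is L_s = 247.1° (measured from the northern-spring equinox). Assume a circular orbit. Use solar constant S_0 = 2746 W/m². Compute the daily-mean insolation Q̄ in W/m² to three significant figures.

Solar declination: sin δ = sin ε · sin L_s = sin 51.80° × sin 247.1° = -0.72392, so δ = -46.379°.
cos h₀ = −tan(-8.5°) tan(-46.379°) = -0.1568, h₀ = 1.7283 rad.
Bracket: h₀ sin ϕ sin δ + cos ϕ cos δ sin h₀ = 1.7283×-0.14781×-0.72392 + 0.98902×0.68988×0.98763 = 0.184933 + 0.673865 = 0.858798.
Q̄ = (S_0/π) × [bracket] = (2746/π) × 0.858798 = 750.7 W/m².

Q̄ ≈ 751 W/m²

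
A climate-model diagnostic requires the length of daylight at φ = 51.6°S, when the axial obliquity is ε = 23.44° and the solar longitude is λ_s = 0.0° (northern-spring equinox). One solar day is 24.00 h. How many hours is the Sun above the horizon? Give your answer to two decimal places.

Solar declination: sin δ = sin ε · sin λ_s = sin 23.44° × sin 0.0° = 0.00000, so δ = +0.000°.
cos H₀ = −tan φ · tan δ = −tan(-51.6°) × tan(+0.000°) = 0.0000, so H₀ = 1.5708 rad = 90.00°.
Daylight = 2H₀/(2π) × 24.00 h = (1.5708/π) × 24.00 = 12.00 h.

12.00 h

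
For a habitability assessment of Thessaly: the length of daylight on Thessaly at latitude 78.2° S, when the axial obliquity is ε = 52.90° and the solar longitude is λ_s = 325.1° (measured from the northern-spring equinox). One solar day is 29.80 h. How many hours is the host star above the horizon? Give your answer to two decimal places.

Solar declination: sin δ = sin ε · sin λ_s = sin 52.90° × sin 325.1° = -0.45633, so δ = -27.151°.
Sunrise equation: cos H₀ = −tan φ · tan δ = -2.4549 ≤ −1, so the host star never sets (polar day) and H₀ = π.
Daylight = 2H₀/(2π) × 29.80 h = (3.1416/π) × 29.80 = 29.80 h.

29.80 h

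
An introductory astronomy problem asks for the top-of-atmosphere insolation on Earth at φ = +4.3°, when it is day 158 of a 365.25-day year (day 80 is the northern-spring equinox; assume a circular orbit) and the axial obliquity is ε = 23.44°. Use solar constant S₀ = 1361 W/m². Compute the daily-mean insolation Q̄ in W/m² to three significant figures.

Solar longitude: λ_s = 360° × (158 − 80)/365.25 = 76.879°.
sin δ = sin 23.44° × sin 76.879° = 0.38740, so δ = +22.793°.
cos H₀ = −tan(+4.3°) tan(+22.793°) = -0.0316, H₀ = 1.6024 rad.
Bracket: H₀ sin φ sin δ + cos φ cos δ sin H₀ = 1.6024×0.07498×0.38740 + 0.99719×0.92191×0.99950 = 0.046545 + 0.918860 = 0.965405.
Q̄ = (S₀/π) × [bracket] = (1361/π) × 0.965405 = 418.2 W/m².

Q̄ ≈ 418 W/m²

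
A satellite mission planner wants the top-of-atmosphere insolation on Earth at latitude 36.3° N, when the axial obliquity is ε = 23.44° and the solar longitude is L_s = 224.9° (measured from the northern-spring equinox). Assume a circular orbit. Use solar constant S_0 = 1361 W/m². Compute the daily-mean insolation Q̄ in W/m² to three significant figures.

Q̄ ≈ 230 W/m²

Solar declination: sin δ = sin ε · sin L_s = sin 23.44° × sin 224.9° = -0.28079, so δ = -16.307°.
cos h₀ = −tan(+36.3°) tan(-16.307°) = 0.2149, h₀ = 1.3542 rad.
Bracket: h₀ sin ϕ sin δ + cos ϕ cos δ sin h₀ = 1.3542×0.59201×-0.28079 + 0.80593×0.95977×0.97664 = -0.225109 + 0.755438 = 0.530329.
Q̄ = (S_0/π) × [bracket] = (1361/π) × 0.530329 = 229.7 W/m².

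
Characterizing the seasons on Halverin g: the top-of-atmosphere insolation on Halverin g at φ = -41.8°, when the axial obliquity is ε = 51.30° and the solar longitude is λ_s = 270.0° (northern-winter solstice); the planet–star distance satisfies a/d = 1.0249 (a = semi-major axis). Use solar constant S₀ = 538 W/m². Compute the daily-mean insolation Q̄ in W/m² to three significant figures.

Solar declination: sin δ = sin ε · sin λ_s = sin 51.30° × sin 270.0° = -0.78043, so δ = -51.300°.
cos H₀ = −tan(-41.8°) tan(-51.300°) = -1.1160 ≤ −1 ⇒ polar day, H₀ = π.
Bracket: H₀ sin φ sin δ + cos φ cos δ sin H₀ = 3.1416×-0.66653×-0.78043 + 0.74548×0.62524×0.00000 = 1.634198 + 0.000000 = 1.634198.
Inverse-square distance factor (a/d)² = 1.0249² = 1.050420.
Q̄ = (S₀/π) × 1.050420 × [bracket] = (538/π) × 1.050420 × 1.634198 = 294.0 W/m².

Q̄ ≈ 294 W/m²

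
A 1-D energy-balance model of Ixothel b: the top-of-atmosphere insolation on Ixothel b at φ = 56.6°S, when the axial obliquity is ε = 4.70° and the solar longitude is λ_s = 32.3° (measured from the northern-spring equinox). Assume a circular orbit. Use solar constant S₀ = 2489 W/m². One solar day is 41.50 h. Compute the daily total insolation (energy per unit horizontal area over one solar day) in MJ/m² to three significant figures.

Solar declination: sin δ = sin ε · sin λ_s = sin 4.70° × sin 32.3° = 0.04378, so δ = +2.509°.
cos H₀ = −tan(-56.6°) tan(+2.509°) = 0.0665, H₀ = 1.5043 rad.
Bracket: H₀ sin φ sin δ + cos φ cos δ sin H₀ = 1.5043×-0.83485×0.04378 + 0.55048×0.99904×0.99779 = -0.054982 + 0.548736 = 0.493754.
Q̄ = (S₀/π) × [bracket] = (2489/π) × 0.493754 = 391.19 W/m².
Daily total = Q̄ × 41.50 h × 3600 s/h = 391.19 × 41.50 × 3600 / 10⁶ = 58.44 MJ/m².

58.4 MJ/m²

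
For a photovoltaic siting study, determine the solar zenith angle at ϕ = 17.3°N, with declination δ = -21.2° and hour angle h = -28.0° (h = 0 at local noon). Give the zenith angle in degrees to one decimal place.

cos θ_z = sin ϕ sin δ + cos ϕ cos δ cos h = -0.107538 + 0.785952 = 0.678414.
θ_z = arccos(0.678414) = 47.3°.

θ_z = 47.3°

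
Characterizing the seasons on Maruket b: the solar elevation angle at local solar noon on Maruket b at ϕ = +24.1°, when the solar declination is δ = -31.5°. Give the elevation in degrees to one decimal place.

34.4°

At local noon the hour angle is zero, so the zenith angle equals |ϕ − δ| = |+24.1° − (-31.500°)| = 55.600°.
Elevation = 90° − 55.600° = 34.4°.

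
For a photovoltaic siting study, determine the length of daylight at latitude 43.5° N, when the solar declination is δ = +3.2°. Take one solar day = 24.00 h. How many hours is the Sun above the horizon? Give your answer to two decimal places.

12.41 h

cos H₀ = −tan φ · tan δ = −tan(+43.5°) × tan(+3.200°) = -0.0531, so H₀ = 1.6239 rad = 93.04°.
Daylight = 2H₀/(2π) × 24.00 h = (1.6239/π) × 24.00 = 12.41 h.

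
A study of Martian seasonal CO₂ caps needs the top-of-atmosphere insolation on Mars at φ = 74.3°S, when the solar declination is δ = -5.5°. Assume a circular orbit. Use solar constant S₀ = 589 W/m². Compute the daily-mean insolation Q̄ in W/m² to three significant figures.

cos H₀ = −tan(-74.3°) tan(-5.500°) = -0.3426, H₀ = 1.9204 rad.
Bracket: H₀ sin φ sin δ + cos φ cos δ sin H₀ = 1.9204×-0.96269×-0.09585 + 0.27060×0.99540×0.93950 = 0.177203 + 0.253059 = 0.430262.
Q̄ = (S₀/π) × [bracket] = (589/π) × 0.430262 = 80.67 W/m².

Q̄ ≈ 80.7 W/m²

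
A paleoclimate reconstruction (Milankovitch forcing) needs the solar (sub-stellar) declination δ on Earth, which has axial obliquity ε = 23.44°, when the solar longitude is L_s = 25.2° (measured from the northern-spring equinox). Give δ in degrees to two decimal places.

sin δ = sin ε · sin L_s = sin 23.44° × sin 25.2° = 0.169370.
δ = arcsin(0.169370) = +9.75°.

δ = +9.75°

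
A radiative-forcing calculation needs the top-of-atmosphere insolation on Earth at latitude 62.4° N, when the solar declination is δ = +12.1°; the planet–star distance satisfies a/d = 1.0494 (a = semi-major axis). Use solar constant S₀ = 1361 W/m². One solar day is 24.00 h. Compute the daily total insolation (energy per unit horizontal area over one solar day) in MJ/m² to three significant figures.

32.3 MJ/m²

cos H₀ = −tan(+62.4°) tan(+12.100°) = -0.4101, H₀ = 1.9933 rad.
Bracket: H₀ sin φ sin δ + cos φ cos δ sin H₀ = 1.9933×0.88620×0.20962 + 0.46330×0.97778×0.91205 = 0.370286 + 0.413164 = 0.783450.
Inverse-square distance factor (a/d)² = 1.0494² = 1.101240.
Q̄ = (S₀/π) × 1.101240 × [bracket] = (1361/π) × 1.101240 × 0.783450 = 373.77 W/m².
Daily total = Q̄ × 24.00 h × 3600 s/h = 373.77 × 24.00 × 3600 / 10⁶ = 32.29 MJ/m².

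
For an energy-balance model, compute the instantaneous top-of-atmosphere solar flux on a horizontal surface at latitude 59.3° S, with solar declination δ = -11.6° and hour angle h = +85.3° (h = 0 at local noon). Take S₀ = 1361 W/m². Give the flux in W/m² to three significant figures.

291 W/m²

cos θ_z = sin φ sin δ + cos φ cos δ cos h = 0.172897 + 0.040979 = 0.213876.
Flux = S₀ · cos θ_z = 1361 × 0.213876 = 291.1 W/m².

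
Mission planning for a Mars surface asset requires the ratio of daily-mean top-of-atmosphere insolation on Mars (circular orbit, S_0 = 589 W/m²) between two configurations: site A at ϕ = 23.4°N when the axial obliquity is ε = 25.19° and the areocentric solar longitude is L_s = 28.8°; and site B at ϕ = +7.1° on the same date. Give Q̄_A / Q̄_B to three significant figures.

— Configuration A (ϕ=+23.4°):
sin δ = sin 25.19° × sin 28.8° = 0.20504, so δ = +11.832°.
cos h₀ = −tan(+23.4°) tan(+11.832°) = -0.0907, h₀ = 1.6616 rad.
Bracket: h₀ sin ϕ sin δ + cos ϕ cos δ sin h₀ = 1.6616×0.39715×0.20504 + 0.91775×0.97875×0.99588 = 0.135307 + 0.894547 = 1.029854.
Q̄ = (S_0/π) × [bracket] = (589/π) × 1.029854 = 193.08 W/m².
— Configuration B (ϕ=+7.1°):
cos h₀ = −tan(+7.1°) tan(+11.832°) = -0.0261, h₀ = 1.5969 rad.
Bracket: h₀ sin ϕ sin δ + cos ϕ cos δ sin h₀ = 1.5969×0.12360×0.20504 + 0.99233×0.97875×0.99966 = 0.040470 + 0.970913 = 1.011383.
Q̄ = (S_0/π) × [bracket] = (589/π) × 1.011383 = 189.62 W/m².
Ratio Q̄_A / Q̄_B = 193.08 / 189.62 = 1.018.

Q̄_A / Q̄_B ≈ 1.02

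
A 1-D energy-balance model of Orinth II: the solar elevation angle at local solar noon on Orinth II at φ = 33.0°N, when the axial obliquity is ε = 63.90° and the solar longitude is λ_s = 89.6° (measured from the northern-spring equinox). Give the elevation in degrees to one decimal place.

Solar declination: sin δ = sin ε · sin λ_s = sin 63.90° × sin 89.6° = 0.89801, so δ = +63.897°.
At local noon the hour angle is zero, so the zenith angle equals |φ − δ| = |+33.0° − (+63.897°)| = 30.897°.
Elevation = 90° − 30.897° = 59.1°.

59.1°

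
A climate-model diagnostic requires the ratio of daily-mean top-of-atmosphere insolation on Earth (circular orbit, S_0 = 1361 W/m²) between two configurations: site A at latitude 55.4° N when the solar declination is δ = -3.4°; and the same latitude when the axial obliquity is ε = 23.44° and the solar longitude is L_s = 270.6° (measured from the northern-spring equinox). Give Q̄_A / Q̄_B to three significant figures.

— Configuration A (ϕ=+55.4°):
cos h₀ = −tan(+55.4°) tan(-3.400°) = 0.0861, h₀ = 1.4846 rad.
Bracket: h₀ sin ϕ sin δ + cos ϕ cos δ sin h₀ = 1.4846×0.82314×-0.05931 + 0.56784×0.99824×0.99628 = -0.072479 + 0.564732 = 0.492253.
Q̄ = (S_0/π) × [bracket] = (1361/π) × 0.492253 = 213.25 W/m².
— Configuration B (ϕ=+55.4°):
Solar declination: sin δ = sin ε · sin L_s = sin 23.44° × sin 270.6° = -0.39777, so δ = -23.439°.
cos h₀ = −tan(+55.4°) tan(-23.439°) = 0.6285, h₀ = 0.8912 rad.
Bracket: h₀ sin ϕ sin δ + cos ϕ cos δ sin h₀ = 0.8912×0.82314×-0.39777 + 0.56784×0.91749×0.77785 = -0.291797 + 0.405250 = 0.113453.
Q̄ = (S_0/π) × [bracket] = (1361/π) × 0.113453 = 49.150 W/m².
Ratio Q̄_A / Q̄_B = 213.25 / 49.150 = 4.339.

Q̄_A / Q̄_B ≈ 4.34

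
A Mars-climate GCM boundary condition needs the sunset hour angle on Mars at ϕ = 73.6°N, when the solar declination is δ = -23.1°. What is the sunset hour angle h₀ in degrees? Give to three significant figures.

h₀ = 0.00°

cos h₀ = −tan ϕ · tan δ = 1.4492 ≥ 1, so the Sun never rises (polar night) and h₀ = 0.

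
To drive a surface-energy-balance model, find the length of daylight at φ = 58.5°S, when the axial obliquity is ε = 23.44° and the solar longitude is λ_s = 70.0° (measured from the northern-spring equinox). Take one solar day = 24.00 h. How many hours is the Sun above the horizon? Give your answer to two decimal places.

6.52 h

Solar declination: sin δ = sin ε · sin λ_s = sin 23.44° × sin 70.0° = 0.37380, so δ = +21.950°.
cos H₀ = −tan φ · tan δ = −tan(-58.5°) × tan(+21.950°) = 0.6577, so H₀ = 0.8531 rad = 48.88°.
Daylight = 2H₀/(2π) × 24.00 h = (0.8531/π) × 24.00 = 6.52 h.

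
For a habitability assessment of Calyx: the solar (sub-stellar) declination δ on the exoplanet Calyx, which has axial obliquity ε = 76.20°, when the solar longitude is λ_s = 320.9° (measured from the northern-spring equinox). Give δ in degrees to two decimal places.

δ = -37.77°

sin δ = sin ε · sin λ_s = sin 76.20° × sin 320.9° = -0.612471.
δ = arcsin(-0.612471) = -37.77°.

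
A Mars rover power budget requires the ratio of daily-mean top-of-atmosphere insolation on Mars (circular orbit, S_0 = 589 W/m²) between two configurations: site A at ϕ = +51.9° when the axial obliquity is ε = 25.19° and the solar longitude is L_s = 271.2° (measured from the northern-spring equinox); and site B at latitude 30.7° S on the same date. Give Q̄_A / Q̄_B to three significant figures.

— Configuration A (ϕ=+51.9°):
Solar declination: sin δ = sin ε · sin L_s = sin 25.19° × sin 271.2° = -0.42553, so δ = -25.184°.
cos h₀ = −tan(+51.9°) tan(-25.184°) = 0.5997, h₀ = 0.9277 rad.
Bracket: h₀ sin ϕ sin δ + cos ϕ cos δ sin h₀ = 0.9277×0.78694×-0.42553 + 0.61704×0.90495×0.80022 = -0.310656 + 0.446835 = 0.136179.
Q̄ = (S_0/π) × [bracket] = (589/π) × 0.136179 = 25.531 W/m².
— Configuration B (ϕ=-30.7°):
cos h₀ = −tan(-30.7°) tan(-25.184°) = -0.2792, h₀ = 1.8538 rad.
Bracket: h₀ sin ϕ sin δ + cos ϕ cos δ sin h₀ = 1.8538×-0.51054×-0.42553 + 0.85985×0.90495×0.96023 = 0.402738 + 0.747175 = 1.149913.
Q̄ = (S_0/π) × [bracket] = (589/π) × 1.149913 = 215.59 W/m².
Ratio Q̄_A / Q̄_B = 25.531 / 215.59 = 0.1184.

Q̄_A / Q̄_B ≈ 0.118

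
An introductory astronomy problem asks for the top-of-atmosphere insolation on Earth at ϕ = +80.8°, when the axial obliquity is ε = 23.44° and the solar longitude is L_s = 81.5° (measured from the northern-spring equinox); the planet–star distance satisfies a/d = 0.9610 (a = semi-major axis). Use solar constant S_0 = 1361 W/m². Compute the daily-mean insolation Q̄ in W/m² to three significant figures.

Q̄ ≈ 488 W/m²

Solar declination: sin δ = sin ε · sin L_s = sin 23.44° × sin 81.5° = 0.39342, so δ = +23.167°.
cos h₀ = −tan(+80.8°) tan(+23.167°) = -2.6421 ≤ −1 ⇒ polar day, h₀ = π.
Bracket: h₀ sin ϕ sin δ + cos ϕ cos δ sin h₀ = 3.1416×0.98714×0.39342 + 0.15988×0.91936×0.00000 = 1.220074 + 0.000000 = 1.220074.
Inverse-square distance factor (a/d)² = 0.9610² = 0.923521.
Q̄ = (S_0/π) × 0.923521 × [bracket] = (1361/π) × 0.923521 × 1.220074 = 488.1 W/m².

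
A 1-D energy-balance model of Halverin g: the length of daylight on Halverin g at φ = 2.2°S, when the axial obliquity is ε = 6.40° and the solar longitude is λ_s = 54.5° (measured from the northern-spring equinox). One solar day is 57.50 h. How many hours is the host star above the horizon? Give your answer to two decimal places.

Solar declination: sin δ = sin ε · sin λ_s = sin 6.40° × sin 54.5° = 0.09075, so δ = +5.207°.
cos H₀ = −tan φ · tan δ = −tan(-2.2°) × tan(+5.207°) = 0.0035, so H₀ = 1.5673 rad = 89.80°.
Daylight = 2H₀/(2π) × 57.50 h = (1.5673/π) × 57.50 = 28.69 h.

28.69 h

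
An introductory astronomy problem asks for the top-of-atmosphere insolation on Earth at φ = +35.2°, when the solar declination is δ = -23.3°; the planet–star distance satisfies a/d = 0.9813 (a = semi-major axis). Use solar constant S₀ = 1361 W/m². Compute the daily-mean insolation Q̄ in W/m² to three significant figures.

cos H₀ = −tan(+35.2°) tan(-23.300°) = 0.3038, H₀ = 1.2621 rad.
Bracket: H₀ sin φ sin δ + cos φ cos δ sin H₀ = 1.2621×0.57643×-0.39555 + 0.81714×0.91845×0.95273 = -0.287767 + 0.715026 = 0.427259.
Inverse-square distance factor (a/d)² = 0.9813² = 0.962950.
Q̄ = (S₀/π) × 0.962950 × [bracket] = (1361/π) × 0.962950 × 0.427259 = 178.2 W/m².

Q̄ ≈ 178 W/m²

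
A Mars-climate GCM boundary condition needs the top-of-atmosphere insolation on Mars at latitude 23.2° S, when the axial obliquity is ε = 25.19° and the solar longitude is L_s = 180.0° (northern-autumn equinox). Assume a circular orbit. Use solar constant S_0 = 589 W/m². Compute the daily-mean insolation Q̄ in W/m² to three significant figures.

Solar declination: sin δ = sin ε · sin L_s = sin 25.19° × sin 180.0° = 0.00000, so δ = +0.000°.
cos h₀ = −tan(-23.2°) tan(+0.000°) = 0.0000, h₀ = 1.5708 rad.
Bracket: h₀ sin ϕ sin δ + cos ϕ cos δ sin h₀ = 1.5708×-0.39394×0.00000 + 0.91914×1.00000×1.00000 = -0.000000 + 0.919140 = 0.919140.
Q̄ = (S_0/π) × [bracket] = (589/π) × 0.919140 = 172.3 W/m².

Q̄ ≈ 172 W/m²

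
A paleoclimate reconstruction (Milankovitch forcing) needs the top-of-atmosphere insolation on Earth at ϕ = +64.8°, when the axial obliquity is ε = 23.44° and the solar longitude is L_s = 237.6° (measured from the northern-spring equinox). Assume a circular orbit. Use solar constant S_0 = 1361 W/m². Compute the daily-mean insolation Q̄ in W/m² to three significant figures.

Q̄ ≈ 19.8 W/m²

Solar declination: sin δ = sin ε · sin L_s = sin 23.44° × sin 237.6° = -0.33586, so δ = -19.625°.
cos h₀ = −tan(+64.8°) tan(-19.625°) = 0.7578, h₀ = 0.7109 rad.
Bracket: h₀ sin ϕ sin δ + cos ϕ cos δ sin h₀ = 0.7109×0.90483×-0.33586 + 0.42578×0.94191×0.65253 = -0.216040 + 0.261695 = 0.045655.
Q̄ = (S_0/π) × [bracket] = (1361/π) × 0.045655 = 19.78 W/m².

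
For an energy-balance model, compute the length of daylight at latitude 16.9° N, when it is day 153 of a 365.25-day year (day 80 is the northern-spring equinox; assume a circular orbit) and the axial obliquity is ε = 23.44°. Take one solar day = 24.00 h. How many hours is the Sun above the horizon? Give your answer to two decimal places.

12.95 h

Solar longitude: L_s = 360° × (153 − 80)/365.25 = 71.951°.
sin δ = sin 23.44° × sin 71.951° = 0.37821, so δ = +22.223°.
cos h₀ = −tan ϕ · tan δ = −tan(+16.9°) × tan(+22.223°) = -0.1241, so h₀ = 1.6952 rad = 97.13°.
Daylight = 2h₀/(2π) × 24.00 h = (1.6952/π) × 24.00 = 12.95 h.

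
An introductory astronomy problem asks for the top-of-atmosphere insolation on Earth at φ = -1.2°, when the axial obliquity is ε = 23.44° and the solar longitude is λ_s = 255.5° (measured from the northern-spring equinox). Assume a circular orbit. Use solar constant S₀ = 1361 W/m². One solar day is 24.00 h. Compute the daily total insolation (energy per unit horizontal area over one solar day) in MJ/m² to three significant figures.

35.0 MJ/m²

Solar declination: sin δ = sin ε · sin λ_s = sin 23.44° × sin 255.5° = -0.38512, so δ = -22.651°.
cos H₀ = −tan(-1.2°) tan(-22.651°) = -0.0087, H₀ = 1.5795 rad.
Bracket: H₀ sin φ sin δ + cos φ cos δ sin H₀ = 1.5795×-0.02094×-0.38512 + 0.99978×0.92287×0.99996 = 0.012738 + 0.922630 = 0.935368.
Q̄ = (S₀/π) × [bracket] = (1361/π) × 0.935368 = 405.22 W/m².
Daily total = Q̄ × 24.00 h × 3600 s/h = 405.22 × 24.00 × 3600 / 10⁶ = 35.01 MJ/m².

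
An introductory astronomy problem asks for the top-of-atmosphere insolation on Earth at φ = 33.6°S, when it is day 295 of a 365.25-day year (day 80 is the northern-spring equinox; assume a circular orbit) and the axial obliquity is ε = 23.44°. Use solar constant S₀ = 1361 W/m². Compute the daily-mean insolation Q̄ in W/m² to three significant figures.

Q̄ ≈ 436 W/m²

Solar longitude: λ_s = 360° × (295 − 80)/365.25 = 211.910°.
sin δ = sin 23.44° × sin 211.910° = -0.21026, so δ = -12.138°.
cos H₀ = −tan(-33.6°) tan(-12.138°) = -0.1429, H₀ = 1.7142 rad.
Bracket: H₀ sin φ sin δ + cos φ cos δ sin H₀ = 1.7142×-0.55339×-0.21026 + 0.83292×0.97764×0.98974 = 0.199457 + 0.805941 = 1.005398.
Q̄ = (S₀/π) × [bracket] = (1361/π) × 1.005398 = 435.6 W/m².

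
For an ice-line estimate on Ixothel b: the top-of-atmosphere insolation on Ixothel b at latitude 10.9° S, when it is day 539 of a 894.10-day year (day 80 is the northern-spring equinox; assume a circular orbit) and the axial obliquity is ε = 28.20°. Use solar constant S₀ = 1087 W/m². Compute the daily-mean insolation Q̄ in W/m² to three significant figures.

Q̄ ≈ 344 W/m²

Solar longitude: λ_s = 360° × (539 − 80)/894.10 = 184.812°.
sin δ = sin 28.20° × sin 184.812° = -0.03964, so δ = -2.272°.
cos H₀ = −tan(-10.9°) tan(-2.272°) = -0.0076, H₀ = 1.5784 rad.
Bracket: H₀ sin φ sin δ + cos φ cos δ sin H₀ = 1.5784×-0.18910×-0.03964 + 0.98196×0.99921×0.99997 = 0.011832 + 0.981155 = 0.992987.
Q̄ = (S₀/π) × [bracket] = (1087/π) × 0.992987 = 343.6 W/m².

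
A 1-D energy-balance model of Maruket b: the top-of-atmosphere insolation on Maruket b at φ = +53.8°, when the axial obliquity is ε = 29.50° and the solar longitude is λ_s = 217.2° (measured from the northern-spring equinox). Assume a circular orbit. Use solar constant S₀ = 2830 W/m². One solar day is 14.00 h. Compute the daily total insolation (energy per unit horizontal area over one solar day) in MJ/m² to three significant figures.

Solar declination: sin δ = sin ε · sin λ_s = sin 29.50° × sin 217.2° = -0.29772, so δ = -17.321°.
cos H₀ = −tan(+53.8°) tan(-17.321°) = 0.4261, H₀ = 1.1306 rad.
Bracket: H₀ sin φ sin δ + cos φ cos δ sin H₀ = 1.1306×0.80696×-0.29772 + 0.59061×0.95465×0.90467 = -0.271625 + 0.510076 = 0.238451.
Q̄ = (S₀/π) × [bracket] = (2830/π) × 0.238451 = 214.80 W/m².
Daily total = Q̄ × 14.00 h × 3600 s/h = 214.80 × 14.00 × 3600 / 10⁶ = 10.83 MJ/m².

10.8 MJ/m²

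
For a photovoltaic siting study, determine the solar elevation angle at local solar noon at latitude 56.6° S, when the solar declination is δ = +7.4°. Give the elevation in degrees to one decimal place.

At local noon the hour angle is zero, so the zenith angle equals |ϕ − δ| = |-56.6° − (+7.400°)| = 64.000°.
Elevation = 90° − 64.000° = 26.0°.

26.0°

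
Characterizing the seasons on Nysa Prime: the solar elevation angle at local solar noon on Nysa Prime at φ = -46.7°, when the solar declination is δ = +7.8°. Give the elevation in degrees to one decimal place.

At local noon the hour angle is zero, so the zenith angle equals |φ − δ| = |-46.7° − (+7.800°)| = 54.500°.
Elevation = 90° − 54.500° = 35.5°.

35.5°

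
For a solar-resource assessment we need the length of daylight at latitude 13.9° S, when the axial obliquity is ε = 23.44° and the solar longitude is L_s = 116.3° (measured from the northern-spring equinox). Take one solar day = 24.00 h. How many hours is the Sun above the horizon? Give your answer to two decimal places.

Solar declination: sin δ = sin ε · sin L_s = sin 23.44° × sin 116.3° = 0.35661, so δ = +20.892°.
cos h₀ = −tan ϕ · tan δ = −tan(-13.9°) × tan(+20.892°) = 0.0945, so h₀ = 1.4762 rad = 84.58°.
Daylight = 2h₀/(2π) × 24.00 h = (1.4762/π) × 24.00 = 11.28 h.

11.28 h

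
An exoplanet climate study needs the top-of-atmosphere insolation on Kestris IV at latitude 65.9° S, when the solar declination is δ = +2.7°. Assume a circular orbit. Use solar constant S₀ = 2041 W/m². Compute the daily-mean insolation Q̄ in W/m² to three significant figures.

Q̄ ≈ 223 W/m²

cos H₀ = −tan(-65.9°) tan(+2.700°) = 0.1054, H₀ = 1.4652 rad.
Bracket: H₀ sin φ sin δ + cos φ cos δ sin H₀ = 1.4652×-0.91283×0.04711 + 0.40833×0.99889×0.99443 = -0.063009 + 0.405605 = 0.342596.
Q̄ = (S₀/π) × [bracket] = (2041/π) × 0.342596 = 222.6 W/m².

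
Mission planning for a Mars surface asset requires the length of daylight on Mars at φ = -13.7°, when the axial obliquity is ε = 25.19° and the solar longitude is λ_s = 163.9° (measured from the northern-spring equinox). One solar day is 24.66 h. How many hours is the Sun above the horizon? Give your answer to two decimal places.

Solar declination: sin δ = sin ε · sin λ_s = sin 25.19° × sin 163.9° = 0.11803, so δ = +6.778°.
cos H₀ = −tan φ · tan δ = −tan(-13.7°) × tan(+6.778°) = 0.0290, so H₀ = 1.5418 rad = 88.34°.
Daylight = 2H₀/(2π) × 24.66 h = (1.5418/π) × 24.66 = 12.10 h.

12.10 h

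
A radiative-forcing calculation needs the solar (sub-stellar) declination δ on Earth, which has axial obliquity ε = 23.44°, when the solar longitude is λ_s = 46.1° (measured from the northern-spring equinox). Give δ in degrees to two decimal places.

δ = +16.66°

sin δ = sin ε · sin λ_s = sin 23.44° × sin 46.1° = 0.286627.
δ = arcsin(0.286627) = +16.66°.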